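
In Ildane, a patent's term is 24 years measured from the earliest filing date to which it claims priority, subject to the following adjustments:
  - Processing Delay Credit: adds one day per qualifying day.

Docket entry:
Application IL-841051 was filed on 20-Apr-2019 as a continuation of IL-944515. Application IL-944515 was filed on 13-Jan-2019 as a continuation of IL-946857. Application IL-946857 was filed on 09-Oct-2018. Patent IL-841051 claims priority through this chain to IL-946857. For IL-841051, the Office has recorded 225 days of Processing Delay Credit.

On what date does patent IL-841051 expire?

2043-05-22

Earliest priority filing: 9 October 2018.
Base term: 9 October 2018 + 24 years → 9 October 2042.
Processing Delay Credit: +225 days → 22 May 2043.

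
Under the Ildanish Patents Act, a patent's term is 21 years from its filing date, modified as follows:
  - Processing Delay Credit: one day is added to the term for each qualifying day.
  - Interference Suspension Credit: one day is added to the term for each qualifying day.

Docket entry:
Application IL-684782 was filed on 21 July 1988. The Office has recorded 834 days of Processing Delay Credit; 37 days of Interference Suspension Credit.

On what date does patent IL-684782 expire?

Base term: filing date + 21 years → 21 July 2009.
Processing Delay Credit: +834 days → 2 November 2011.
Interference Suspension Credit: +37 days → 9 December 2011.

2011-12-09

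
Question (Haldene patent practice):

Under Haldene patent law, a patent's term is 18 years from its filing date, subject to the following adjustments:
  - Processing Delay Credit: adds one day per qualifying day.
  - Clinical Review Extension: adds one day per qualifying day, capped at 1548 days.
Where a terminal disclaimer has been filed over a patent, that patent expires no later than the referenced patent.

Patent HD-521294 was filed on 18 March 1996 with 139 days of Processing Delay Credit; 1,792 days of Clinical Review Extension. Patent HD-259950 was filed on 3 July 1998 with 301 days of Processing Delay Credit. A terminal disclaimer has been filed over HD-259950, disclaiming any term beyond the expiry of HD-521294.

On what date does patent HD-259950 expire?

2017-04-30

Natural term of HD-259950:
  Base: filing + 18 years → 3 July 2016.
  Processing Delay Credit: +301 days → 30 April 2017.
Expiry of referenced patent HD-521294:
  Base: filing + 18 years → 18 March 2014.
  Processing Delay Credit: +139 days → 4 August 2014.
  Clinical Review Extension: 1792 days claimed exceeds the 1548-day cap, so +1548 days → 30 October 2018.
Terminal disclaimer: HD-259950 expires on the earlier of 30 April 2017 and 30 October 2018.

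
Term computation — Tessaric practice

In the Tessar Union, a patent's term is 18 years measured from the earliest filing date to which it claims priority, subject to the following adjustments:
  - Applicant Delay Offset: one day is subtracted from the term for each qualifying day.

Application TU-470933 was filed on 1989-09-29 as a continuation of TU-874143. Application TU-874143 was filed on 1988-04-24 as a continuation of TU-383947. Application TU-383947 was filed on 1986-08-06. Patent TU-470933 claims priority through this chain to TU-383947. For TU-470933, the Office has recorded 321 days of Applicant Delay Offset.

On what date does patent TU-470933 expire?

September 20, 2003

Earliest priority filing: 6 August 1986.
Base term: 6 August 1986 + 18 years → 6 August 2004.
Applicant Delay Offset: −321 days → 20 September 2003.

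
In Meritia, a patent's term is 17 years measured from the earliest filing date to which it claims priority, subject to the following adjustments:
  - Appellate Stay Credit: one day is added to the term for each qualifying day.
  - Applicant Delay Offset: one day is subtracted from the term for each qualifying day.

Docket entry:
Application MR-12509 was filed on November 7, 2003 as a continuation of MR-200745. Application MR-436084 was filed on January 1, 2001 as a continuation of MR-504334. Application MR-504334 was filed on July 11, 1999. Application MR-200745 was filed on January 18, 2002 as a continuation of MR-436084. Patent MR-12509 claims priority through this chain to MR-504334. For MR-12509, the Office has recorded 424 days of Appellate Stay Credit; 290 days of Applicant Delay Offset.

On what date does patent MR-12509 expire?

November 22, 2016

Earliest priority filing: 11 July 1999.
Base term: 11 July 1999 + 17 years → 11 July 2016.
Appellate Stay Credit: +424 days → 8 September 2017.
Applicant Delay Offset: −290 days → 22 November 2016.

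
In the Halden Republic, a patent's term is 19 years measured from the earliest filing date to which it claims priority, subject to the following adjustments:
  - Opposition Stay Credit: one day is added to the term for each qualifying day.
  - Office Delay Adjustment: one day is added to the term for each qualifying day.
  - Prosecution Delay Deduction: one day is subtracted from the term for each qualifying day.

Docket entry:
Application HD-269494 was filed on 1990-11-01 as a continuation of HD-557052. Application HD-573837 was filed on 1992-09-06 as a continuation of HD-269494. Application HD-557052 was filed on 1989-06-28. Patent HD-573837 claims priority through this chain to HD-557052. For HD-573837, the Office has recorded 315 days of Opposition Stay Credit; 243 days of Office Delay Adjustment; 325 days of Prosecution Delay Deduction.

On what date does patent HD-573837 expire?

Earliest priority filing: 28 June 1989.
Base term: 28 June 1989 + 19 years → 28 June 2008.
Opposition Stay Credit: +315 days → 9 May 2009.
Office Delay Adjustment: +243 days → 7 January 2010.
Prosecution Delay Deduction: −325 days → 16 February 2009.

February 16, 2009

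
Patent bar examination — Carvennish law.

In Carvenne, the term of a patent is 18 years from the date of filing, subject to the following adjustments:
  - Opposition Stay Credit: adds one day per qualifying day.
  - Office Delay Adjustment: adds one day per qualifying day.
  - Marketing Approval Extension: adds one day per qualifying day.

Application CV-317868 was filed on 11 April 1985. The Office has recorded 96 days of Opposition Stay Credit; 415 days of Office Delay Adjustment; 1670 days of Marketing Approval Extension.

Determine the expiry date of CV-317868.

Base term: filing date + 18 years → 11 April 2003.
Opposition Stay Credit: +96 days → 16 July 2003.
Office Delay Adjustment: +415 days → 3 September 2004.
Marketing Approval Extension: +1670 days → 31 March 2009.

2009-03-31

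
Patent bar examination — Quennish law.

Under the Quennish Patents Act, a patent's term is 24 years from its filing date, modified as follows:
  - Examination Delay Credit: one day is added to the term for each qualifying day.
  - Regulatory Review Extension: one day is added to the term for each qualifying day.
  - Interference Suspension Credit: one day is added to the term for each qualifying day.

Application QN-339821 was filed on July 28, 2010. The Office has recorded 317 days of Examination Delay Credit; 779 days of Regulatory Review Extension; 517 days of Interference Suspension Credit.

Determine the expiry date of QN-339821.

2038-12-27

Base term: filing date + 24 years → 28 July 2034.
Examination Delay Credit: +317 days → 10 June 2035.
Regulatory Review Extension: +779 days → 28 July 2037.
Interference Suspension Credit: +517 days → 27 December 2038.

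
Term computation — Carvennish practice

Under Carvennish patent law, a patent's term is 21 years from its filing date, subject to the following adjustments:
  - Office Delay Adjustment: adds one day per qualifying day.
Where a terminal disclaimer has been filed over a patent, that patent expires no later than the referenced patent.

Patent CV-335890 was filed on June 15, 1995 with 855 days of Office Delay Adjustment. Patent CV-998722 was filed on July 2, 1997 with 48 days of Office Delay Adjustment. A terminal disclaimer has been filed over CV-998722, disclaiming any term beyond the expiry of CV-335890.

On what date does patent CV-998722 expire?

Natural term of CV-998722:
  Base: filing + 21 years → 2 July 2018.
  Office Delay Adjustment: +48 days → 19 August 2018.
Expiry of referenced patent CV-335890:
  Base: filing + 21 years → 15 June 2016.
  Office Delay Adjustment: +855 days → 18 October 2018.
Terminal disclaimer: CV-998722 expires on the earlier of 19 August 2018 and 18 October 2018.

August 19, 2018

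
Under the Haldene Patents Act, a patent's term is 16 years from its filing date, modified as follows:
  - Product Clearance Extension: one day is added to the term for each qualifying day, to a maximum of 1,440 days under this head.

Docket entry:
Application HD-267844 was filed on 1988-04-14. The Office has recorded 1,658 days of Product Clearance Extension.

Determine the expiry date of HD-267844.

Base term: filing date + 16 years → 14 April 2004.
Product Clearance Extension: 1658 days claimed exceeds the 1440-day cap, so +1440 days → 24 March 2008.

March 24, 2008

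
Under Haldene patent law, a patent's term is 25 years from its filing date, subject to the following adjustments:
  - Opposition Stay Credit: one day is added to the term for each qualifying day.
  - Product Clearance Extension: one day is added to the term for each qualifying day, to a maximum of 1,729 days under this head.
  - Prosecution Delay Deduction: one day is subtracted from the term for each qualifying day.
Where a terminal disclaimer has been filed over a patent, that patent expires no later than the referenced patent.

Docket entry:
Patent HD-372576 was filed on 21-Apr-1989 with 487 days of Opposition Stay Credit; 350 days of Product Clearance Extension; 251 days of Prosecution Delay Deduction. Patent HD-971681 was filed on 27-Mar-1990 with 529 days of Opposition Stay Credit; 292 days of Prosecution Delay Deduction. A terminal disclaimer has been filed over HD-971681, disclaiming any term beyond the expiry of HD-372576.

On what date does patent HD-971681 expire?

November 19, 2015

Natural term of HD-971681:
  Base: filing + 25 years → 27 March 2015.
  Opposition Stay Credit: +529 days → 6 September 2016.
  Prosecution Delay Deduction: −292 days → 19 November 2015.
Expiry of referenced patent HD-372576:
  Base: filing + 25 years → 21 April 2014.
  Opposition Stay Credit: +487 days → 21 August 2015.
  Product Clearance Extension: 350 days (within the 1729-day cap) → +350 days → 5 August 2016.
  Prosecution Delay Deduction: −251 days → 28 November 2015.
Terminal disclaimer: HD-971681 expires on the earlier of 19 November 2015 and 28 November 2015.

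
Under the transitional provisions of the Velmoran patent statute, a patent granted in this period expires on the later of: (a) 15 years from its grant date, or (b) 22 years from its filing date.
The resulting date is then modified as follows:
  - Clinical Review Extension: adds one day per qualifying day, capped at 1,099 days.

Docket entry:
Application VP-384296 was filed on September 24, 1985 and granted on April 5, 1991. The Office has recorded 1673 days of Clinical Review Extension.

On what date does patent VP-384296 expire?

(a) grant + 15 years → 5 April 2006.
(b) filing + 22 years → 24 September 2007.
Later of the two: 24 September 2007.
Clinical Review Extension: 1673 days claimed exceeds the 1099-day cap, so +1099 days → 27 September 2010.

September 27, 2010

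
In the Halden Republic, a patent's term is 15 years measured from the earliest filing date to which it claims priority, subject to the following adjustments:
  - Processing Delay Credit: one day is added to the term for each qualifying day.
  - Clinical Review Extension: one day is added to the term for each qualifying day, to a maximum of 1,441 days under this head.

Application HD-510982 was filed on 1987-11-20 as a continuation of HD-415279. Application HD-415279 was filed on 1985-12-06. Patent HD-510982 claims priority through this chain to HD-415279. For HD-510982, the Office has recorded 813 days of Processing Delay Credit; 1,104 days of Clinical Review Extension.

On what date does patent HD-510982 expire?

2006-03-07

Earliest priority filing: 6 December 1985.
Base term: 6 December 1985 + 15 years → 6 December 2000.
Processing Delay Credit: +813 days → 27 February 2003.
Clinical Review Extension: 1104 days (within the 1441-day cap) → +1104 days → 7 March 2006.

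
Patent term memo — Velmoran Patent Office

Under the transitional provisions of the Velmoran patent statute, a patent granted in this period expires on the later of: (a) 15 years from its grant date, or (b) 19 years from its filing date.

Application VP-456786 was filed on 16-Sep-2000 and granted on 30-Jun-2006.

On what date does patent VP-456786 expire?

(a) grant + 15 years → 30 June 2021.
(b) filing + 19 years → 16 September 2019.
Later of the two: 30 June 2021.

June 30, 2021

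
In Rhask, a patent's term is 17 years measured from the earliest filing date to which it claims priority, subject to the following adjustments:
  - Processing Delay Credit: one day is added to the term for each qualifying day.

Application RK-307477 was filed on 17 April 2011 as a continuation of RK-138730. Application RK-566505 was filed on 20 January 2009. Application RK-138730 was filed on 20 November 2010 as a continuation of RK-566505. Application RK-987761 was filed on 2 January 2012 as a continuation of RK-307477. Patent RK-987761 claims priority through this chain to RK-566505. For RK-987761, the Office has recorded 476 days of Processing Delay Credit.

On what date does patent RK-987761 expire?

Earliest priority filing: 20 January 2009.
Base term: 20 January 2009 + 17 years → 20 January 2026.
Processing Delay Credit: +476 days → 11 May 2027.

May 11, 2027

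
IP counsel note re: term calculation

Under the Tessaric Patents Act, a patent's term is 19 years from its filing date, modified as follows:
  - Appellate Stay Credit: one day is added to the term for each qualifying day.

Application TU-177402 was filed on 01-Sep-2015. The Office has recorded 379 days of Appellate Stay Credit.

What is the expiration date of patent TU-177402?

2035-09-15

Base term: filing date + 19 years → 1 September 2034.
Appellate Stay Credit: +379 days → 15 September 2035.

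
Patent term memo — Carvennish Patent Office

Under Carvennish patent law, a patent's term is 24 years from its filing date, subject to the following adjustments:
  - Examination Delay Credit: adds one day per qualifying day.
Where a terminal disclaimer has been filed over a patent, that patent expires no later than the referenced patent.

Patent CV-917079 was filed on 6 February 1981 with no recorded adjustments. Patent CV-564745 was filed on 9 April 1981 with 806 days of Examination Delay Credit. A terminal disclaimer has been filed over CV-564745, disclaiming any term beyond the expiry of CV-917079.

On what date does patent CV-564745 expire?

February 6, 2005

Natural term of CV-564745:
  Base: filing + 24 years → 9 April 2005.
  Examination Delay Credit: +806 days → 24 June 2007.
Expiry of referenced patent CV-917079:
  Base: filing + 24 years → 6 February 2005.
Terminal disclaimer: CV-564745 expires on the earlier of 24 June 2007 and 6 February 2005.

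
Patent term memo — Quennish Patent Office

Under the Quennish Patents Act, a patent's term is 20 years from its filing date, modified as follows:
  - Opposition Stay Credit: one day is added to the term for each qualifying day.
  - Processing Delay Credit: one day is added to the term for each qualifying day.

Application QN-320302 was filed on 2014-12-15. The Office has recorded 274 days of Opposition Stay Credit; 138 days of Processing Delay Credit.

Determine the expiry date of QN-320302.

Base term: filing date + 20 years → 15 December 2034.
Opposition Stay Credit: +274 days → 15 September 2035.
Processing Delay Credit: +138 days → 31 January 2036.

January 31, 2036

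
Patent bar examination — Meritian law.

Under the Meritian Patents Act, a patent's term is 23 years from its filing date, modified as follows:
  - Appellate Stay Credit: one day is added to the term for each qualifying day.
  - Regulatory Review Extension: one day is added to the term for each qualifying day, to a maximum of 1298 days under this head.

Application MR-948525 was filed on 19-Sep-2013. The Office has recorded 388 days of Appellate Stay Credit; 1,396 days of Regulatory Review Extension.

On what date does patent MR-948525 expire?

Base term: filing date + 23 years → 19 September 2036.
Appellate Stay Credit: +388 days → 12 October 2037.
Regulatory Review Extension: 1396 days claimed exceeds the 1298-day cap, so +1298 days → 2 May 2041.

May 2, 2041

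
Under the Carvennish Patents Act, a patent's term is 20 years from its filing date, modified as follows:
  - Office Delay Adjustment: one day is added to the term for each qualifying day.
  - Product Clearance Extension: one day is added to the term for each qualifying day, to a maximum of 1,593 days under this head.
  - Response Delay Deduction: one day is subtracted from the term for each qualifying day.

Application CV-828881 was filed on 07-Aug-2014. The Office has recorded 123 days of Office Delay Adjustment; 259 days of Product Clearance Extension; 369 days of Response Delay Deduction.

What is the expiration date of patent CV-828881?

2034-08-20

Base term: filing date + 20 years → 7 August 2034.
Office Delay Adjustment: +123 days → 8 December 2034.
Product Clearance Extension: 259 days (within the 1593-day cap) → +259 days → 24 August 2035.
Response Delay Deduction: −369 days → 20 August 2034.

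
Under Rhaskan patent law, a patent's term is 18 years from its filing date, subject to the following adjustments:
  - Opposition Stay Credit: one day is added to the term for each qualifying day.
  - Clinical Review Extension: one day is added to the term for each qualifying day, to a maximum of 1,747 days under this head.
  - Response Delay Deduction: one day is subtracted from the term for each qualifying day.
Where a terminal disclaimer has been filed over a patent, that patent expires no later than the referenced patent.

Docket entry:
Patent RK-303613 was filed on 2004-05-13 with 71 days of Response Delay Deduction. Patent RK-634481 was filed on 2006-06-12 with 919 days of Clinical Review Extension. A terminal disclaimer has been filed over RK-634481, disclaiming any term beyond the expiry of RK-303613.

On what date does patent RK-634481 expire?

Natural term of RK-634481:
  Base: filing + 18 years → 12 June 2024.
  Clinical Review Extension: 919 days (within the 1747-day cap) → +919 days → 18 December 2026.
Expiry of referenced patent RK-303613:
  Base: filing + 18 years → 13 May 2022.
  Response Delay Deduction: −71 days → 3 March 2022.
Terminal disclaimer: RK-634481 expires on the earlier of 18 December 2026 and 3 March 2022.

March 3, 2022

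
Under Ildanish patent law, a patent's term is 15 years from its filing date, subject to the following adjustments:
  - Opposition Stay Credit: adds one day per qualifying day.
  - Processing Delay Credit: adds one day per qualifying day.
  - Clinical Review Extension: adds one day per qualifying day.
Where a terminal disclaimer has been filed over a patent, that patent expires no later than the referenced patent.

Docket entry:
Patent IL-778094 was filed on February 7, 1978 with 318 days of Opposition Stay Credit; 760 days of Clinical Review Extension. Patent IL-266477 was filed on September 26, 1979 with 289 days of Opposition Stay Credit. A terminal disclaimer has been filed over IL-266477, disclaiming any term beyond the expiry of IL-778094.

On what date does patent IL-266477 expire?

1995-07-12

Natural term of IL-266477:
  Base: filing + 15 years → 26 September 1994.
  Opposition Stay Credit: +289 days → 12 July 1995.
Expiry of referenced patent IL-778094:
  Base: filing + 15 years → 7 February 1993.
  Opposition Stay Credit: +318 days → 22 December 1993.
  Clinical Review Extension: +760 days → 21 January 1996.
Terminal disclaimer: IL-266477 expires on the earlier of 12 July 1995 and 21 January 1996.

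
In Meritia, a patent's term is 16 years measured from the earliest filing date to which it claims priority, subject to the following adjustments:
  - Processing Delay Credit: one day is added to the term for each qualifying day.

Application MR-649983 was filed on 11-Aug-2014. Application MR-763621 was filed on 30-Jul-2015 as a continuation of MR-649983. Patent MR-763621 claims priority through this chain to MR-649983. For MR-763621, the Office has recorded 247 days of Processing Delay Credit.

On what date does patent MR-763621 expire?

2031-04-15

Earliest priority filing: 11 August 2014.
Base term: 11 August 2014 + 16 years → 11 August 2030.
Processing Delay Credit: +247 days → 15 April 2031.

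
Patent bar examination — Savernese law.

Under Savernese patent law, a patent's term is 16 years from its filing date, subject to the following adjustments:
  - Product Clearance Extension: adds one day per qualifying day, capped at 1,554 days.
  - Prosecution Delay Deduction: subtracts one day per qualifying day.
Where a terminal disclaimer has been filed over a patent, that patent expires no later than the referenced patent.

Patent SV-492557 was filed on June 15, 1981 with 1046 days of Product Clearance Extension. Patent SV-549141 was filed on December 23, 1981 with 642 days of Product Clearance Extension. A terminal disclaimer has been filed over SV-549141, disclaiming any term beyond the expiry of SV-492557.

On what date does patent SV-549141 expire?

Natural term of SV-549141:
  Base: filing + 16 years → 23 December 1997.
  Product Clearance Extension: 642 days (within the 1554-day cap) → +642 days → 26 September 1999.
Expiry of referenced patent SV-492557:
  Base: filing + 16 years → 15 June 1997.
  Product Clearance Extension: 1046 days (within the 1554-day cap) → +1046 days → 26 April 2000.
Terminal disclaimer: SV-549141 expires on the earlier of 26 September 1999 and 26 April 2000.

September 26, 1999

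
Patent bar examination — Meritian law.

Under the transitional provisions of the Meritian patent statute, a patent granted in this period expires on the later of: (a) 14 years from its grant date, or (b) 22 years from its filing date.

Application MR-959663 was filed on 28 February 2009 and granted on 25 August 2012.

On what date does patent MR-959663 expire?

(a) grant + 14 years → 25 August 2026.
(b) filing + 22 years → 28 February 2031.
Later of the two: 28 February 2031.

February 28, 2031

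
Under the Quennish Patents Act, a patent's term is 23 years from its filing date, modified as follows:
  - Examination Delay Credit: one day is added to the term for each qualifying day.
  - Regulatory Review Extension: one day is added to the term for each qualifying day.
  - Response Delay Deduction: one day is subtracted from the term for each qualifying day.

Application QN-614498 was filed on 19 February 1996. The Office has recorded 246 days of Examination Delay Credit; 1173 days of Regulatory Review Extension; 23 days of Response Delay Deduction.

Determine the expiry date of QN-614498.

Base term: filing date + 23 years → 19 February 2019.
Examination Delay Credit: +246 days → 23 October 2019.
Regulatory Review Extension: +1173 days → 8 January 2023.
Response Delay Deduction: −23 days → 16 December 2022.

December 16, 2022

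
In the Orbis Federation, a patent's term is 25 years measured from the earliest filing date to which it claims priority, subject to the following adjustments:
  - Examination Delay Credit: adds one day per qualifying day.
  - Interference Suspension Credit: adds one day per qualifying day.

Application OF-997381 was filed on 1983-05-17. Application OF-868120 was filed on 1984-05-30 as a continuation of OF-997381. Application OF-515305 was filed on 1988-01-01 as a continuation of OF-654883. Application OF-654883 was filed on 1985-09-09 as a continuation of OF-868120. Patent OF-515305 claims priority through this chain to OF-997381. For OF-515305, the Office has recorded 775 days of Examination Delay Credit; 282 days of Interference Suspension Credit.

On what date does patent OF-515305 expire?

2011-04-09

Earliest priority filing: 17 May 1983.
Base term: 17 May 1983 + 25 years → 17 May 2008.
Examination Delay Credit: +775 days → 1 July 2010.
Interference Suspension Credit: +282 days → 9 April 2011.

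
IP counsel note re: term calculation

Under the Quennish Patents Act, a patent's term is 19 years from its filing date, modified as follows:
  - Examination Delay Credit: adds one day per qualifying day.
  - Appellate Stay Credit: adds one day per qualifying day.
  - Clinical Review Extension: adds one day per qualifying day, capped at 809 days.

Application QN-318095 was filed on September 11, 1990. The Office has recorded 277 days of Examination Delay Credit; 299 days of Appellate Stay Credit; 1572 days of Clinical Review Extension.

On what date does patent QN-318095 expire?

June 27, 2013

Base term: filing date + 19 years → 11 September 2009.
Examination Delay Credit: +277 days → 15 June 2010.
Appellate Stay Credit: +299 days → 10 April 2011.
Clinical Review Extension: 1572 days claimed exceeds the 809-day cap, so +809 days → 27 June 2013.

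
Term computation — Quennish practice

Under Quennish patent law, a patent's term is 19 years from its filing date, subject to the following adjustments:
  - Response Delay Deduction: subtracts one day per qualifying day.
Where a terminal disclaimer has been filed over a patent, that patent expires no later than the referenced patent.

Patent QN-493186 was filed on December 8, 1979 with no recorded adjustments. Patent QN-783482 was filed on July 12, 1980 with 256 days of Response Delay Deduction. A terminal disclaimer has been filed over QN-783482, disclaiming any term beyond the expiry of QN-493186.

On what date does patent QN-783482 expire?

October 29, 1998

Natural term of QN-783482:
  Base: filing + 19 years → 12 July 1999.
  Response Delay Deduction: −256 days → 29 October 1998.
Expiry of referenced patent QN-493186:
  Base: filing + 19 years → 8 December 1998.
Terminal disclaimer: QN-783482 expires on the earlier of 29 October 1998 and 8 December 1998.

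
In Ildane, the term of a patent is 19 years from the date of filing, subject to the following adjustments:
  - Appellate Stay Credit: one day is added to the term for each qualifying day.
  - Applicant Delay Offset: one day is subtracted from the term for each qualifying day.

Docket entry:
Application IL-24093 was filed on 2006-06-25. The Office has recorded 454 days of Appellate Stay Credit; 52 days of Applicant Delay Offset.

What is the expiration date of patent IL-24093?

Base term: filing date + 19 years → 25 June 2025.
Appellate Stay Credit: +454 days → 22 September 2026.
Applicant Delay Offset: −52 days → 1 August 2026.

2026-08-01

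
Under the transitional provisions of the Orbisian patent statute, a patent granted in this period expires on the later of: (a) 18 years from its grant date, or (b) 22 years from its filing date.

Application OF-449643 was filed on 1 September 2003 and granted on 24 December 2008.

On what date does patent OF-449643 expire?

December 24, 2026

(a) grant + 18 years → 24 December 2026.
(b) filing + 22 years → 1 September 2025.
Later of the two: 24 December 2026.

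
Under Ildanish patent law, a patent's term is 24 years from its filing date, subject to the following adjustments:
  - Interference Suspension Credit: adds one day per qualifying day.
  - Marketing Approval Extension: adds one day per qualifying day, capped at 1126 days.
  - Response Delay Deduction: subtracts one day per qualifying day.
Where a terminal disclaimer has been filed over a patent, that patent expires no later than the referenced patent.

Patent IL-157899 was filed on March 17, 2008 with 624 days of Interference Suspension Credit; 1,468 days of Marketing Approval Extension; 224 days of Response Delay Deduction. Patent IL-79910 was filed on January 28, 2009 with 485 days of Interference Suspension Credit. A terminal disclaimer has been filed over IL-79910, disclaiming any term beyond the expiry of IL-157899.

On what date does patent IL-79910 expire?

2034-05-28

Natural term of IL-79910:
  Base: filing + 24 years → 28 January 2033.
  Interference Suspension Credit: +485 days → 28 May 2034.
Expiry of referenced patent IL-157899:
  Base: filing + 24 years → 17 March 2032.
  Interference Suspension Credit: +624 days → 1 December 2033.
  Marketing Approval Extension: 1468 days claimed exceeds the 1126-day cap, so +1126 days → 31 December 2036.
  Response Delay Deduction: −224 days → 21 May 2036.
Terminal disclaimer: IL-79910 expires on the earlier of 28 May 2034 and 21 May 2036.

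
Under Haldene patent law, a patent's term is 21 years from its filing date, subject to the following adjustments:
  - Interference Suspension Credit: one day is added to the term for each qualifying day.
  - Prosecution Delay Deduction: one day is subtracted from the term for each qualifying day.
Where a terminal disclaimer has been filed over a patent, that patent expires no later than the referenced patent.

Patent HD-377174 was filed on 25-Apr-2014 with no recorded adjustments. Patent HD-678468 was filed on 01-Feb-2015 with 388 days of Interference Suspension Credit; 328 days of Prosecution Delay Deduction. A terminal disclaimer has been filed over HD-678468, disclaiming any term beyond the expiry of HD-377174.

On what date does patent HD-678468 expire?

Natural term of HD-678468:
  Base: filing + 21 years → 1 February 2036.
  Interference Suspension Credit: +388 days → 23 February 2037.
  Prosecution Delay Deduction: −328 days → 1 April 2036.
Expiry of referenced patent HD-377174:
  Base: filing + 21 years → 25 April 2035.
Terminal disclaimer: HD-678468 expires on the earlier of 1 April 2036 and 25 April 2035.

2035-04-25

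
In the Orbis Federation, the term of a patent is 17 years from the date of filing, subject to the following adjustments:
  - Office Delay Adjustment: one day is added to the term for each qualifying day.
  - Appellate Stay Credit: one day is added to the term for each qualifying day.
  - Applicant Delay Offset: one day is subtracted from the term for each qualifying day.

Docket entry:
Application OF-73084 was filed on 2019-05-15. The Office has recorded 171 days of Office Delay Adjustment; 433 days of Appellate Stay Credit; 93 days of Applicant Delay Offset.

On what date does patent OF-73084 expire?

October 8, 2037

Base term: filing date + 17 years → 15 May 2036.
Office Delay Adjustment: +171 days → 2 November 2036.
Appellate Stay Credit: +433 days → 9 January 2038.
Applicant Delay Offset: −93 days → 8 October 2037.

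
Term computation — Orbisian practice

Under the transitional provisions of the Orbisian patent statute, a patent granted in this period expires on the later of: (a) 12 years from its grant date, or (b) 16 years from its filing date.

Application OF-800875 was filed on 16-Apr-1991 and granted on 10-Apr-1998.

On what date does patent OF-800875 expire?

2010-04-10

(a) grant + 12 years → 10 April 2010.
(b) filing + 16 years → 16 April 2007.
Later of the two: 10 April 2010.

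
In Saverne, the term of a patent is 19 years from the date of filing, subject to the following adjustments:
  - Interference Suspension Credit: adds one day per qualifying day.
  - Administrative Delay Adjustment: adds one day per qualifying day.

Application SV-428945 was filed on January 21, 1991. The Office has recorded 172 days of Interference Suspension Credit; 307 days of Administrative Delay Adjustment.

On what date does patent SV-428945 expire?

Base term: filing date + 19 years → 21 January 2010.
Interference Suspension Credit: +172 days → 12 July 2010.
Administrative Delay Adjustment: +307 days → 15 May 2011.

2011-05-15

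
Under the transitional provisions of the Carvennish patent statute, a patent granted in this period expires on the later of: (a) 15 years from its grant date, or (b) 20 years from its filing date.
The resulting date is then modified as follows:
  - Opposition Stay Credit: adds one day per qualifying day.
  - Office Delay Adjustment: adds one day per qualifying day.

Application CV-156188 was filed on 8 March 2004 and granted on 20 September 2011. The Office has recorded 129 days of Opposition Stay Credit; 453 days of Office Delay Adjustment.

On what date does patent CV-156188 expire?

(a) grant + 15 years → 20 September 2026.
(b) filing + 20 years → 8 March 2024.
Later of the two: 20 September 2026.
Opposition Stay Credit: +129 days → 27 January 2027.
Office Delay Adjustment: +453 days → 24 April 2028.

2028-04-24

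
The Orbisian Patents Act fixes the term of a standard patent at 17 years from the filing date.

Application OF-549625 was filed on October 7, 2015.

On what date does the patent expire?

Filing date + 17 years → 7 October 2032.

October 7, 2032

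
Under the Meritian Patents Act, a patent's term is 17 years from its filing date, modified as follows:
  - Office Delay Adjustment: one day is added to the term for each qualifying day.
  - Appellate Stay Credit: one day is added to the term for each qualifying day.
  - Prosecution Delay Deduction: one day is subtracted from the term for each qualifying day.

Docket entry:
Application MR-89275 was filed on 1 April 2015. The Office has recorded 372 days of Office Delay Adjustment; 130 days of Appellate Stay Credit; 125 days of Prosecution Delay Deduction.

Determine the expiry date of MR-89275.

2033-04-13

Base term: filing date + 17 years → 1 April 2032.
Office Delay Adjustment: +372 days → 8 April 2033.
Appellate Stay Credit: +130 days → 16 August 2033.
Prosecution Delay Deduction: −125 days → 13 April 2033.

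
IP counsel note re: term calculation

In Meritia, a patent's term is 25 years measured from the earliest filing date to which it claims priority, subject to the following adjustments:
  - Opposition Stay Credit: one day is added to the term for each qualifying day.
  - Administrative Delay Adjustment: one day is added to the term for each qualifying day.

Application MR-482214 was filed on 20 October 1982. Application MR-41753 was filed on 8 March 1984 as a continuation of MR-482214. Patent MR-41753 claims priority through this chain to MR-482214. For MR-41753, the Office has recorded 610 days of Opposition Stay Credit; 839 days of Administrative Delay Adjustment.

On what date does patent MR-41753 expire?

Earliest priority filing: 20 October 1982.
Base term: 20 October 1982 + 25 years → 20 October 2007.
Opposition Stay Credit: +610 days → 21 June 2009.
Administrative Delay Adjustment: +839 days → 8 October 2011.

October 8, 2011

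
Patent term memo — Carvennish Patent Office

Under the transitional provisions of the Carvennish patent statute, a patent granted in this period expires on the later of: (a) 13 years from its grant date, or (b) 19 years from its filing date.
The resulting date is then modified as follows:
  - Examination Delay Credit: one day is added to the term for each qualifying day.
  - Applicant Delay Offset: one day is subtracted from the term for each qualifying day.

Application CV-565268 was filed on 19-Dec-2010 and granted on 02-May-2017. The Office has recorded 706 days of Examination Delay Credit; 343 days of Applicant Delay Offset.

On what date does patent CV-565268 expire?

(a) grant + 13 years → 2 May 2030.
(b) filing + 19 years → 19 December 2029.
Later of the two: 2 May 2030.
Examination Delay Credit: +706 days → 7 April 2032.
Applicant Delay Offset: −343 days → 30 April 2031.

April 30, 2031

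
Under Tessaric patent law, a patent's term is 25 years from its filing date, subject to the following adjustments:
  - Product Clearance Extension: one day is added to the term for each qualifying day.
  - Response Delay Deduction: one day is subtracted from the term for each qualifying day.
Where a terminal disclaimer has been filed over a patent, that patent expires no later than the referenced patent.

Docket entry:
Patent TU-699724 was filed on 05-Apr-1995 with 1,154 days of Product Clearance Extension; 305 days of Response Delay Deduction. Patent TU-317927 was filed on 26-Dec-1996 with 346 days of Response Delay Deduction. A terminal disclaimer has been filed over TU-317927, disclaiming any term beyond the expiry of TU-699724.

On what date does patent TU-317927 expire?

Natural term of TU-317927:
  Base: filing + 25 years → 26 December 2021.
  Response Delay Deduction: −346 days → 14 January 2021.
Expiry of referenced patent TU-699724:
  Base: filing + 25 years → 5 April 2020.
  Product Clearance Extension: +1154 days → 3 June 2023.
  Response Delay Deduction: −305 days → 2 August 2022.
Terminal disclaimer: TU-317927 expires on the earlier of 14 January 2021 and 2 August 2022.

January 14, 2021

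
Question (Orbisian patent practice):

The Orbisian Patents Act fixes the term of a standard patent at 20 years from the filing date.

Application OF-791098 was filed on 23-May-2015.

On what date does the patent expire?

Filing date + 20 years → 23 May 2035.

2035-05-23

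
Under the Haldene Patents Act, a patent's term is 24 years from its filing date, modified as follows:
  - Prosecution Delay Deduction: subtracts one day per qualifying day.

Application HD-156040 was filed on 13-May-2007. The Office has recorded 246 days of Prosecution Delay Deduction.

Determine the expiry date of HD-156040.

September 9, 2030

Base term: filing date + 24 years → 13 May 2031.
Prosecution Delay Deduction: −246 days → 9 September 2030.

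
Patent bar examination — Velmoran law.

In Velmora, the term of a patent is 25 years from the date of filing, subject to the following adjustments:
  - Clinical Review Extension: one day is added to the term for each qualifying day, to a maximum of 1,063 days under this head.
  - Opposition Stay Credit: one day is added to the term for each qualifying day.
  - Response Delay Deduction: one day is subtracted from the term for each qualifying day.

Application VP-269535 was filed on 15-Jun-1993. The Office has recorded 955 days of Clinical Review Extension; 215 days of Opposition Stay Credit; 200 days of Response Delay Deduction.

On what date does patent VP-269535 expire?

2021-02-09

Base term: filing date + 25 years → 15 June 2018.
Clinical Review Extension: 955 days (within the 1063-day cap) → +955 days → 25 January 2021.
Opposition Stay Credit: +215 days → 28 August 2021.
Response Delay Deduction: −200 days → 9 February 2021.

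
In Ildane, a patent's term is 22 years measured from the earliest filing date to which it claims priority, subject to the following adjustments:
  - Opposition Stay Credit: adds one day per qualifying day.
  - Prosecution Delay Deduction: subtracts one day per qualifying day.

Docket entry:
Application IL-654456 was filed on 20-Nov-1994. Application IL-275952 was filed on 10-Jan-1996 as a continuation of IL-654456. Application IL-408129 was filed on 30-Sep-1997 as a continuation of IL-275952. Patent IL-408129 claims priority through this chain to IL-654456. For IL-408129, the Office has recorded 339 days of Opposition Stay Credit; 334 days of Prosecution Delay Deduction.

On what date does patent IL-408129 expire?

Earliest priority filing: 20 November 1994.
Base term: 20 November 1994 + 22 years → 20 November 2016.
Opposition Stay Credit: +339 days → 25 October 2017.
Prosecution Delay Deduction: −334 days → 25 November 2016.

November 25, 2016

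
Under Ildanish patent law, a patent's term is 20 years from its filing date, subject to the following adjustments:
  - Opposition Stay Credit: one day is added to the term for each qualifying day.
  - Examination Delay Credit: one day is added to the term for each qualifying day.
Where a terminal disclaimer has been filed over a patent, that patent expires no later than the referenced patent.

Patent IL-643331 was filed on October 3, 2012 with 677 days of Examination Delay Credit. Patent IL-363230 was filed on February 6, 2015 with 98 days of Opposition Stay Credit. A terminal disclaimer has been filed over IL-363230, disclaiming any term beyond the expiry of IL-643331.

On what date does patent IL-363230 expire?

Natural term of IL-363230:
  Base: filing + 20 years → 6 February 2035.
  Opposition Stay Credit: +98 days → 15 May 2035.
Expiry of referenced patent IL-643331:
  Base: filing + 20 years → 3 October 2032.
  Examination Delay Credit: +677 days → 11 August 2034.
Terminal disclaimer: IL-363230 expires on the earlier of 15 May 2035 and 11 August 2034.

August 11, 2034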